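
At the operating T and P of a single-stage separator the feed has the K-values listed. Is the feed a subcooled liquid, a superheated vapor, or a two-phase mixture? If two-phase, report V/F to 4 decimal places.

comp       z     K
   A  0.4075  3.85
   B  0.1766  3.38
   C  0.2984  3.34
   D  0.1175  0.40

ΣzᵢKᵢ = 3.2094; Σzᵢ/Kᵢ = 0.5412.
Since Σzᵢ/Kᵢ < 1 the mixture is above its dew point — single vapor phase.

superheated vapor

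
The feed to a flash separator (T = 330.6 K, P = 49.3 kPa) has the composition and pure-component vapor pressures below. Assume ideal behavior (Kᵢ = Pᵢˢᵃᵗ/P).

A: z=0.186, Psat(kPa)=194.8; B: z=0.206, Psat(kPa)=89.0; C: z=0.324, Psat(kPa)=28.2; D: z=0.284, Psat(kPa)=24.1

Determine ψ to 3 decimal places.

ψ = 0.445

Raoult's law: Kᵢ = Pᵢˢᵃᵗ/P = Pᵢˢᵃᵗ/49.3.
  K_A = 194.8/49.3 = 3.95132, K_B = 89.0/49.3 = 1.80527, K_C = 28.2/49.3 = 0.57201, K_D = 24.1/49.3 = 0.48884
Newton iteration, ψ⁰ = 0.5:
  ψ = 0.500: g = -0.0314, g' = -0.562 → ψ = 0.444
  ψ = 0.444: g = 0.0007, g' = -0.591 → ψ = 0.445
Converged at ψ = 0.445.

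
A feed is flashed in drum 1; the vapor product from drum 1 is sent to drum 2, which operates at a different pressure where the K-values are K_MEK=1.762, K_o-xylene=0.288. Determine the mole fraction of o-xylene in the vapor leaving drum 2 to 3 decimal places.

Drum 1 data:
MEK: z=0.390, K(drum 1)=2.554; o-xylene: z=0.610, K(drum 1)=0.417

y_o-xylene (drum 2) = 0.149

Drum 1:
Newton–Raphson from ψ₁ = 0.31:
  ψ₁ = 0.310: g = -0.0251, g' = -0.738 → ψ₁ = 0.276
Converged at ψ₁ = 0.276.
Drum-1 compositions:
  MEK: x = 0.273, y = 0.697
  o-xylene: x = 0.727, y = 0.303
Drum-2 feed = drum-1 vapor: z₂ = (0.6968, 0.3032).
Drum 2:
Binary case is linear: z₁(K₁−1)(1+ψ₂(K₂−1)) + z₂(K₂−1)(1+ψ₂(K₁−1)) = 0
⇒ ψ₂ = [z₁(K₁−1)+z₂(K₂−1)] / [−(K₁−1)(K₂−1)] = 0.3150/0.5425 = 0.581
  MEK: x = 0.483, y = 0.851
  o-xylene: x = 0.517, y = 0.149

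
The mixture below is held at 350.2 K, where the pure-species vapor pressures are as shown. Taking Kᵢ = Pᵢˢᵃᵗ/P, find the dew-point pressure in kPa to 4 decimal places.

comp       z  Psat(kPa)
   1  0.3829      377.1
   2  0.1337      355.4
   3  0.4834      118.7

Pdew = 183.0152 kPa

At the dew point ψ → 1, so Σzᵢ/Kᵢ = 1 with Kᵢ = Pᵢˢᵃᵗ/P ⇒ 1/P = Σzᵢ/Pᵢˢᵃᵗ.
1/P = 0.3829/377.1 + 0.1337/355.4 + 0.4834/118.7 = 0.0054640 ⇒ P = 183.0152 kPa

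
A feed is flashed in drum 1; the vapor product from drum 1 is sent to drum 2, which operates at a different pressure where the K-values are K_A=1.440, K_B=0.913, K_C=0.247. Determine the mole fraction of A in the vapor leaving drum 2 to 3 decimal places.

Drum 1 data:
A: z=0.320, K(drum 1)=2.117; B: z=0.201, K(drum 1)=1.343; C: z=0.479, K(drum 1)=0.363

y_A (drum 2) = 0.702

Drum 1:
Iterate (Newton) starting at ψ₁ = 0.5:
  ψ₁ = 0.500: g = -0.1595, g' = -0.600 → ψ₁ = 0.234
  ψ₁ = 0.234: g = -0.0115, g' = -0.540 → ψ₁ = 0.213
Converged at ψ₁ = 0.213.
Drum-1 compositions:
  A: x = 0.259, y = 0.547
  B: x = 0.187, y = 0.252
  C: x = 0.554, y = 0.201
Drum-2 feed = drum-1 vapor: z₂ = (0.5473, 0.2516, 0.2012).
Drum 2:
Iterate (Newton) starting at ψ₂ = 0.42:
  ψ₂ = 0.420: g = -0.0410, g' = -0.322 → ψ₂ = 0.292
  ψ₂ = 0.292: g = -0.0034, g' = -0.273 → ψ₂ = 0.280
Converged at ψ₂ = 0.280.
  A: x = 0.487, y = 0.702
  B: x = 0.258, y = 0.235
  C: x = 0.255, y = 0.063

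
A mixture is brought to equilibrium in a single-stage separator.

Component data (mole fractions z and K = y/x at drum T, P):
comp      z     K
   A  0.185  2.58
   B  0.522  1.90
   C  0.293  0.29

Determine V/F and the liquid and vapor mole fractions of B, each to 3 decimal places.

Newton iteration, V/F⁰ = 0.54:
  V/F = 0.540: g = 0.1365, g' = -0.714 → V/F = 0.731
  V/F = 0.731: g = -0.0135, g' = -0.892 → V/F = 0.716
Converged at V/F = 0.716.
Compositions from xᵢ = zᵢ/(1+V/F(Kᵢ−1)), yᵢ = Kᵢxᵢ:
  A: x = 0.087, y = 0.224
  B: x = 0.317, y = 0.603
  C: x = 0.596, y = 0.173

V/F = 0.716, x_B = 0.317, y_B = 0.603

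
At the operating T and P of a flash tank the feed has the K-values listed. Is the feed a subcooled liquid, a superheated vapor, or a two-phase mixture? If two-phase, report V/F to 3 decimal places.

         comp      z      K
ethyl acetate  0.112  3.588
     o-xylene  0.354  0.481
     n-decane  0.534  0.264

subcooled liquid

ΣzᵢKᵢ = 0.713; Σzᵢ/Kᵢ = 2.790.
Since ΣzᵢKᵢ < 1 the mixture is below its bubble point — single liquid phase.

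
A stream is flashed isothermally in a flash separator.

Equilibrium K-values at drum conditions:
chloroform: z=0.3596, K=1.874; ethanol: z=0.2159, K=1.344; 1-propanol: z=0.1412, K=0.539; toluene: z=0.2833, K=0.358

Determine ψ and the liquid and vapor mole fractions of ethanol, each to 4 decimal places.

ψ = 0.3374, x_ethanol = 0.1934, y_ethanol = 0.2600

Material balance + equilibrium reduce to Σ zᵢ(Kᵢ−1)/(1+ψ(Kᵢ−1)) = 0.
Check two-phase: ΣzᵢKᵢ = 1.1416 > 1 and Σzᵢ/Kᵢ = 1.4058 > 1, so g(0) = 0.1416 > 0 and g(1) = -0.4058 < 0.
Iterate (Newton) starting at ψ = 0.46:
  ψ = 0.4600: g = -0.05242, g' = -0.4423 → ψ = 0.3415
  ψ = 0.3415: g = -0.00168, g' = -0.4172 → ψ = 0.3374
Converged at ψ = 0.3374.
Compositions from xᵢ = zᵢ/(1+ψ(Kᵢ−1)), yᵢ = Kᵢxᵢ:
  chloroform: x = 0.2777, y = 0.5204
  ethanol: x = 0.1934, y = 0.2600
  1-propanol: x = 0.1672, y = 0.0901
  toluene: x = 0.3616, y = 0.1295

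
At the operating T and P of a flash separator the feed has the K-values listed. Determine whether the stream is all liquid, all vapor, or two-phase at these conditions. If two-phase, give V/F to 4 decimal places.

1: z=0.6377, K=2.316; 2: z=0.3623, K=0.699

all vapor

ΣzᵢKᵢ = 1.7302; Σzᵢ/Kᵢ = 0.7937.
Since Σzᵢ/Kᵢ < 1 the mixture is above its dew point — single vapor phase.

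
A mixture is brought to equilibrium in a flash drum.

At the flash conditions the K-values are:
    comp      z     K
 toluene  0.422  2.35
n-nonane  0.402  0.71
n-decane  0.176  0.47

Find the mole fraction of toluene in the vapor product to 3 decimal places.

Material balance + equilibrium reduce to Σ zᵢ(Kᵢ−1)/(1+ψ(Kᵢ−1)) = 0.
Check two-phase: ΣzᵢKᵢ = 1.360 > 1 and Σzᵢ/Kᵢ = 1.120 > 1, so g(0) = 0.360 > 0 and g(1) = -0.120 < 0.
Iterate (Newton) starting at ψ = 0.5:
  ψ = 0.500: g = 0.0769, g' = -0.412 → ψ = 0.687
  ψ = 0.687: g = 0.0034, g' = -0.382 → ψ = 0.696
Converged at ψ = 0.696.
Compositions from xᵢ = zᵢ/(1+ψ(Kᵢ−1)), yᵢ = Kᵢxᵢ:
  toluene: x = 0.218, y = 0.511
  n-nonane: x = 0.504, y = 0.358
  n-decane: x = 0.279, y = 0.131

y_toluene = 0.511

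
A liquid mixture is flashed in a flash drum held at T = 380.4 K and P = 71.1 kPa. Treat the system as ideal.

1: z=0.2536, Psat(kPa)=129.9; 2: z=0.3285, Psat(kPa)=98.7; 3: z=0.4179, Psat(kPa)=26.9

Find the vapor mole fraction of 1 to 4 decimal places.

y_1 = 0.3964

Raoult's law: Kᵢ = Pᵢˢᵃᵗ/P = Pᵢˢᵃᵗ/71.1.
  K_1 = 129.9/71.1 = 1.827004, K_2 = 98.7/71.1 = 1.388186, K_3 = 26.9/71.1 = 0.378340
Rachford–Rice: g(β) = Σ zᵢ(Kᵢ−1)/(1+β(Kᵢ−1)) = 0.
Feasibility: ΣzᵢKᵢ = 1.0775, Σzᵢ/Kᵢ = 1.4800 — both > 1, two phases present.
Newton–Raphson from β = 0.32:
  β = 0.3200: g = -0.04504, g' = -0.3993 → β = 0.2072
  β = 0.2072: g = -0.00113, g' = -0.3816 → β = 0.2042
Converged at β = 0.2042.
Compositions from xᵢ = zᵢ/(1+β(Kᵢ−1)), yᵢ = Kᵢxᵢ:
  1: x = 0.2170, y = 0.3964
  2: x = 0.3044, y = 0.4225
  3: x = 0.4787, y = 0.1811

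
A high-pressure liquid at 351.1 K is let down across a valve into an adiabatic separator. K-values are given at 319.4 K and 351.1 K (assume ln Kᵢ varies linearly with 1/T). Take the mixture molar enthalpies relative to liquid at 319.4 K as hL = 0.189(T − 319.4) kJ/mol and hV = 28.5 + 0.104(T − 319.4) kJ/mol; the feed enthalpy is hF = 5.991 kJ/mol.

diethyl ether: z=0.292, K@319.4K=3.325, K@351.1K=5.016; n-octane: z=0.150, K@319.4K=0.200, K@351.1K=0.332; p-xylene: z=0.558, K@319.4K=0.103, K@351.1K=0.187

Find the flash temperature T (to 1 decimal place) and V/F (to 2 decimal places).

T = 334.1 K, V/F = 0.12

Adiabatic flash: solve Rachford–Rice at each trial T, then check hF = ψ·hV(T) + (1−ψ)·hL(T).
  T = 319.4 K: K = (3.325, 0.200, 0.103), RR gives ψ = 0.029, H_out = 0.816 kJ/mol
  T = 351.1 K: K = (5.016, 0.332, 0.187), RR gives ψ = 0.197, H_out = 11.064 kJ/mol
  T = 335.2 K: K = (4.121, 0.261, 0.141), RR gives ψ = 0.123, H_out = 6.331 kJ/mol
  T = 327.3 K: K = (3.711, 0.229, 0.121), RR gives ψ = 0.080, H_out = 3.714 kJ/mol
  T = 331.2 K: K = (3.911, 0.244, 0.130), RR gives ψ = 0.102, H_out = 5.035 kJ/mol
  T = 333.2 K: K = (4.015, 0.252, 0.135), RR gives ψ = 0.113, H_out = 5.690 kJ/mol
Linear interpolation between T = 333.2 (H_out = 5.690) and T = 335.2 (H_out = 6.331) on hF = 5.991 gives T ≈ 334.1 K, at which ψ = 0.12.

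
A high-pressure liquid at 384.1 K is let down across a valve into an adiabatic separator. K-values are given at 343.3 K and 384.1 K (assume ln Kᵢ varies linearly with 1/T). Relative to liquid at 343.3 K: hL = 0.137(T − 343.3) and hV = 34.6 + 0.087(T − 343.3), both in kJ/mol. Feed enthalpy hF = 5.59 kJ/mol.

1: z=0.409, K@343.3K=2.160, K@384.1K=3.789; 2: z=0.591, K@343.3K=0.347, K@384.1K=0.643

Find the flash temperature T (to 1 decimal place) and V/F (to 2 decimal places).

T = 345.2 K, V/F = 0.15

Adiabatic flash: solve Rachford–Rice at each trial T, then check hF = ψ·hV(T) + (1−ψ)·hL(T).
  T = 343.3 K: K = (2.160, 0.347), RR gives ψ = 0.117, H_out = 4.043 kJ/mol
  T = 384.1 K: K = (3.789, 0.643), RR gives ψ = 0.934, H_out = 35.993 kJ/mol
  T = 363.7 K: K = (2.906, 0.481), RR gives ψ = 0.477, H_out = 18.826 kJ/mol
  T = 353.5 K: K = (2.516, 0.410), RR gives ψ = 0.304, H_out = 11.754 kJ/mol
  T = 348.4 K: K = (2.334, 0.378), RR gives ψ = 0.214, H_out = 8.058 kJ/mol
  T = 345.9 K: K = (2.248, 0.362), RR gives ψ = 0.168, H_out = 6.142 kJ/mol
  T = 344.6 K: K = (2.204, 0.355), RR gives ψ = 0.143, H_out = 5.108 kJ/mol
Linear interpolation between T = 344.6 (H_out = 5.108) and T = 345.9 (H_out = 6.142) on hF = 5.59 gives T ≈ 345.2 K, at which ψ = 0.15.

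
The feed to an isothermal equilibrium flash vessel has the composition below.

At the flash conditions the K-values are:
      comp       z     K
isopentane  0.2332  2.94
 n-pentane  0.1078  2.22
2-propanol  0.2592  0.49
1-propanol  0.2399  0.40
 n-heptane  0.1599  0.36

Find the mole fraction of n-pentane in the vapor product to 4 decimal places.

y_n-pentane = 0.1916

Rachford–Rice: g(ψ) = Σ zᵢ(Kᵢ−1)/(1+ψ(Kᵢ−1)) = 0.
Check two-phase: ΣzᵢKᵢ = 1.2055 > 1 and Σzᵢ/Kᵢ = 1.7008 > 1, so g(0) = 0.2055 > 0 and g(1) = -0.7008 < 0.
Newton iteration, ψ⁰ = 0.42:
  ψ = 0.4200: g = -0.16437, g' = -0.7227 → ψ = 0.1926
  ψ = 0.1926: g = 0.00982, g' = -0.8489 → ψ = 0.2041
  ψ = 0.2041: g = 0.00008, g' = -0.8360 → ψ = 0.2042
Converged at ψ = 0.2042.
Compositions from xᵢ = zᵢ/(1+ψ(Kᵢ−1)), yᵢ = Kᵢxᵢ:
  isopentane: x = 0.1670, y = 0.4911
  n-pentane: x = 0.0863, y = 0.1916
  2-propanol: x = 0.2893, y = 0.1418
  1-propanol: x = 0.2734, y = 0.1094
  n-heptane: x = 0.1839, y = 0.0662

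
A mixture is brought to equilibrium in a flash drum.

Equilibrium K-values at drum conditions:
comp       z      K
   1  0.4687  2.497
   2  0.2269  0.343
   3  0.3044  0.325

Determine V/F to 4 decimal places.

Material balance + equilibrium reduce to Σ zᵢ(Kᵢ−1)/(1+V/F(Kᵢ−1)) = 0.
g(0) = ΣzᵢKᵢ − 1 = 0.3471 and g(1) = 1 − Σzᵢ/Kᵢ = -0.7858, so a root lies in (0, 1).
Newton–Raphson from V/F = 0.5:
  V/F = 0.5000: g = -0.13086, g' = -0.8768 → V/F = 0.3507
  V/F = 0.3507: g = -0.00284, g' = -0.8551 → V/F = 0.3474
Converged at V/F = 0.3474.

V/F = 0.3474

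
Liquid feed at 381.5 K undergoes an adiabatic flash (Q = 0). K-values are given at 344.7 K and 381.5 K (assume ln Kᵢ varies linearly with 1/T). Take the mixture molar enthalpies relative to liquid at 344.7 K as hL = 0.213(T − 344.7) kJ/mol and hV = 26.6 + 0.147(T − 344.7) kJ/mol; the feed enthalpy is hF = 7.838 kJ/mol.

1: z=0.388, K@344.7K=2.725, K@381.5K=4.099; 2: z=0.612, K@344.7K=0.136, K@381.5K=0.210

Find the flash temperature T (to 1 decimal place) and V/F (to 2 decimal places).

Adiabatic flash: solve Rachford–Rice at each trial T, then check hF = ψ·hV(T) + (1−ψ)·hL(T).
  T = 344.7 K: K = (2.725, 0.136), RR gives ψ = 0.094, H_out = 2.508 kJ/mol
  T = 381.5 K: K = (4.099, 0.210), RR gives ψ = 0.294, H_out = 14.936 kJ/mol
  T = 363.1 K: K = (3.377, 0.171), RR gives ψ = 0.210, H_out = 9.262 kJ/mol
  T = 353.9 K: K = (3.042, 0.153), RR gives ψ = 0.158, H_out = 6.075 kJ/mol
  T = 358.5 K: K = (3.207, 0.162), RR gives ψ = 0.186, H_out = 7.707 kJ/mol
  T = 360.8 K: K = (3.291, 0.166), RR gives ψ = 0.198, H_out = 8.493 kJ/mol
Linear interpolation between T = 358.5 (H_out = 7.707) and T = 360.8 (H_out = 8.493) on hF = 7.838 gives T ≈ 358.9 K, at which ψ = 0.19.

T = 358.9 K, V/F = 0.19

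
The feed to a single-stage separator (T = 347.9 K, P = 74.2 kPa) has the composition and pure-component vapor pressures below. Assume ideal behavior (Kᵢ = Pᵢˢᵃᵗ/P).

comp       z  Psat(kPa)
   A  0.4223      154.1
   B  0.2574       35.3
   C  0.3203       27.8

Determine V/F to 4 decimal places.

V/F = 0.1906

Raoult's law: Kᵢ = Pᵢˢᵃᵗ/P = Pᵢˢᵃᵗ/74.2.
  K_A = 154.1/74.2 = 2.076819, K_B = 35.3/74.2 = 0.475741, K_C = 27.8/74.2 = 0.374663
Newton iteration, V/F⁰ = 0.5:
  V/F = 0.5000: g = -0.17870, g' = -0.6020 → V/F = 0.2031
  V/F = 0.2031: g = -0.00735, g' = -0.5826 → V/F = 0.1905
  V/F = 0.1905: g = 0.00002, g' = -0.5859 → V/F = 0.1906
Converged at V/F = 0.1906.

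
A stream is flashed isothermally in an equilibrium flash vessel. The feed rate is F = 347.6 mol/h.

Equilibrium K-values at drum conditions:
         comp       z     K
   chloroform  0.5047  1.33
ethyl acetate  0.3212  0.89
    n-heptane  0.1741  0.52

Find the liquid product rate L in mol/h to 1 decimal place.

L = 187.3 mol/h

Material balance + equilibrium reduce to Σ zᵢ(Kᵢ−1)/(1+ψ(Kᵢ−1)) = 0.
Check two-phase: ΣzᵢKᵢ = 1.0477 > 1 and Σzᵢ/Kᵢ = 1.0752 > 1, so g(0) = 0.0477 > 0 and g(1) = -0.0752 < 0.
Iterate (Newton) starting at ψ = 0.5:
  ψ = 0.5000: g = -0.00438, g' = -0.1143 → ψ = 0.4616
  ψ = 0.4616: g = -0.00005, g' = -0.1119 → ψ = 0.4612
Converged at ψ = 0.4612.
Then V = ψ·F = 0.4612·347.6 = 160.3 mol/h and L = F − V = 187.3 mol/h.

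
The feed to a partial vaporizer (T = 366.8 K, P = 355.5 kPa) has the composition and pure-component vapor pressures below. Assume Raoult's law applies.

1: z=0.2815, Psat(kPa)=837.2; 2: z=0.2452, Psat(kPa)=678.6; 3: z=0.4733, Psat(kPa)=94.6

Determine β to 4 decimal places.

β = 0.3011

Raoult's law: Kᵢ = Pᵢˢᵃᵗ/P = Pᵢˢᵃᵗ/355.5.
  K_1 = 837.2/355.5 = 2.354993, K_2 = 678.6/355.5 = 1.908861, K_3 = 94.6/355.5 = 0.266104
Let β = V/F and solve Σ zᵢ(Kᵢ−1)/(1+β(Kᵢ−1)) = 0.
Check two-phase: ΣzᵢKᵢ = 1.2569 > 1 and Σzᵢ/Kᵢ = 2.0266 > 1, so g(0) = 0.2569 > 0 and g(1) = -1.0266 < 0.
Newton–Raphson from β = 0.5:
  β = 0.5000: g = -0.16809, g' = -0.9155 → β = 0.3164
  β = 0.3164: g = -0.01235, g' = -0.8078 → β = 0.3011
Converged at β = 0.3011.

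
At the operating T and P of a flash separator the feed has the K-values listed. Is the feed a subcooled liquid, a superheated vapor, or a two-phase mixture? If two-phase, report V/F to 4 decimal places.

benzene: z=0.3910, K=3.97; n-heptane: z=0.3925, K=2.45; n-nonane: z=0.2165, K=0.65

superheated vapor

ΣzᵢKᵢ = 2.6546; Σzᵢ/Kᵢ = 0.5918.
Since Σzᵢ/Kᵢ < 1 the mixture is above its dew point — single vapor phase.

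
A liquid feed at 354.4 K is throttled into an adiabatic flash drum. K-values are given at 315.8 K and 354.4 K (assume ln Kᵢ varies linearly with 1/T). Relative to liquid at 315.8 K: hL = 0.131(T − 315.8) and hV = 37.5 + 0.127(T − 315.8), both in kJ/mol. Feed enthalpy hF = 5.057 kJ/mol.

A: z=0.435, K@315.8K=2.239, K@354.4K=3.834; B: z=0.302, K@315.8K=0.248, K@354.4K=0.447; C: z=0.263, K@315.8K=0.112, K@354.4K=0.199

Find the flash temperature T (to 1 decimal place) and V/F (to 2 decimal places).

Adiabatic flash: solve Rachford–Rice at each trial T, then check hF = ψ·hV(T) + (1−ψ)·hL(T).
  T = 315.8 K: K = (2.239, 0.248, 0.112), RR gives ψ = 0.077, H_out = 2.898 kJ/mol
  T = 354.4 K: K = (3.834, 0.447, 0.199), RR gives ψ = 0.442, H_out = 21.567 kJ/mol
  T = 335.1 K: K = (2.976, 0.339, 0.152), RR gives ψ = 0.293, H_out = 13.485 kJ/mol
  T = 325.5 K: K = (2.594, 0.291, 0.131), RR gives ψ = 0.200, H_out = 8.757 kJ/mol
  T = 320.6 K: K = (2.411, 0.269, 0.121), RR gives ψ = 0.143, H_out = 5.981 kJ/mol
  T = 318.2 K: K = (2.324, 0.258, 0.117), RR gives ψ = 0.111, H_out = 4.492 kJ/mol
Linear interpolation between T = 318.2 (H_out = 4.492) and T = 320.6 (H_out = 5.981) on hF = 5.057 gives T ≈ 319.1 K, at which ψ = 0.12.

T = 319.1 K, V/F = 0.12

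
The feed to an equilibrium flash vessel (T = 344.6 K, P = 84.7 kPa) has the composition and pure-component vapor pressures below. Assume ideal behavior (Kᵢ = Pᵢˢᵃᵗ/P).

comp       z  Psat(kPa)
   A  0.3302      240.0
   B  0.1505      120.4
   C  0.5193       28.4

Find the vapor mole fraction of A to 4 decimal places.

y_A = 0.5905

Raoult's law: Kᵢ = Pᵢˢᵃᵗ/P = Pᵢˢᵃᵗ/84.7.
  K_A = 240.0/84.7 = 2.833530, K_B = 120.4/84.7 = 1.421488, K_C = 28.4/84.7 = 0.335301
Let ψ = V/F and solve Σ zᵢ(Kᵢ−1)/(1+ψ(Kᵢ−1)) = 0.
g(0) = ΣzᵢKᵢ − 1 = 0.3237 and g(1) = 1 − Σzᵢ/Kᵢ = -0.7712, so a root lies in (0, 1).
Newton iteration, ψ⁰ = 0.65:
  ψ = 0.6500: g = -0.28175, g' = -0.9589 → ψ = 0.3562
  ψ = 0.3562: g = -0.03083, g' = -0.8203 → ψ = 0.3186
  ψ = 0.3186: g = 0.00021, g' = -0.8324 → ψ = 0.3188
Converged at ψ = 0.3188.
Compositions from xᵢ = zᵢ/(1+ψ(Kᵢ−1)), yᵢ = Kᵢxᵢ:
  A: x = 0.2084, y = 0.5905
  B: x = 0.1327, y = 0.1886
  C: x = 0.6589, y = 0.2209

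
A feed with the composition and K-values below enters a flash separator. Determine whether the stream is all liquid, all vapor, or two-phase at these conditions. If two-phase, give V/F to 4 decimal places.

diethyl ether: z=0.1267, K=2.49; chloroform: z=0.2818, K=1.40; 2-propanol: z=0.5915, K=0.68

ΣzᵢKᵢ = 1.1122; Σzᵢ/Kᵢ = 1.1220.
Both exceed 1, so a two-phase solution exists.
Rachford–Rice: g(ψ) = Σ zᵢ(Kᵢ−1)/(1+ψ(Kᵢ−1)) = 0.
Newton–Raphson from ψ = 0.67:
  ψ = 0.6700: g = -0.05757, g' = -0.1966 → ψ = 0.3772
  ψ = 0.3772: g = 0.00353, g' = -0.2277 → ψ = 0.3927
  ψ = 0.3927: g = 0.00002, g' = -0.2249 → ψ = 0.3928
Converged at ψ = 0.3928.

two-phase, V/F = 0.3928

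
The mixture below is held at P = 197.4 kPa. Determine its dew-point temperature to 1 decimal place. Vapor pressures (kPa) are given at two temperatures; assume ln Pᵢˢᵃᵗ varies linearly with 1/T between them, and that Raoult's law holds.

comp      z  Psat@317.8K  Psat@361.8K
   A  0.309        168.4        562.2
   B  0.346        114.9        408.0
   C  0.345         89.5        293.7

Dew-point temperature: Σzᵢ·P/Pᵢˢᵃᵗ(T) = 1. Interpolate ln Pᵢˢᵃᵗ = aᵢ + bᵢ/T.
  T = 317.8 K: ΣzᵢP/Pᵢˢᵃᵗ = 1.7176
  T = 361.8 K: ΣzᵢP/Pᵢˢᵃᵗ = 0.5078
  T = 339.8 K: ΣzᵢP/Pᵢˢᵃᵗ = 0.8976
  T = 328.8 K: ΣzᵢP/Pᵢˢᵃᵗ = 1.2282
  T = 334.3 K: ΣzᵢP/Pᵢˢᵃᵗ = 1.0473
  T = 337.1 K: ΣzᵢP/Pᵢˢᵃᵗ = 0.9676
  T = 335.7 K: ΣzᵢP/Pᵢˢᵃᵗ = 1.0065
Interpolating between 335.7 K and 337.1 K gives T ≈ 335.9 K.

T = 335.9 K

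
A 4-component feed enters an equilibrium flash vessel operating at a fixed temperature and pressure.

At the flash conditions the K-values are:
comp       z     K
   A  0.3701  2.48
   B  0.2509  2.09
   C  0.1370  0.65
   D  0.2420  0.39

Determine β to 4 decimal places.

β = 0.8645

Let β = V/F and solve Σ zᵢ(Kᵢ−1)/(1+β(Kᵢ−1)) = 0.
Feasibility: ΣzᵢKᵢ = 1.6257, Σzᵢ/Kᵢ = 1.1006 — both > 1, two phases present.
Newton iteration, β⁰ = 0.59:
  β = 0.5900: g = 0.16781, g' = -0.5879 → β = 0.8754
  β = 0.8754: g = -0.00738, g' = -0.6815 → β = 0.8646
  β = 0.8646: g = -0.00005, g' = -0.6727 → β = 0.8645
Converged at β = 0.8645.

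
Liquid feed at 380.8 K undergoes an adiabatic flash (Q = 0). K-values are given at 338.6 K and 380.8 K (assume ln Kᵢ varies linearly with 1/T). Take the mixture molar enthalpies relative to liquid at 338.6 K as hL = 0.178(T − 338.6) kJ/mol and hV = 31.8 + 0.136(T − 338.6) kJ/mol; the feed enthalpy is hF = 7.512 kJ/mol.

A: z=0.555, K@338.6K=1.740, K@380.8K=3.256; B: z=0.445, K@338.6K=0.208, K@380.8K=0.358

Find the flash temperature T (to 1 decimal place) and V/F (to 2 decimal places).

Adiabatic flash: solve Rachford–Rice at each trial T, then check hF = ψ·hV(T) + (1−ψ)·hL(T).
  T = 338.6 K: K = (1.740, 0.208), RR gives ψ = 0.099, H_out = 3.161 kJ/mol
  T = 380.8 K: K = (3.256, 0.358), RR gives ψ = 0.667, H_out = 27.547 kJ/mol
  T = 359.7 K: K = (2.424, 0.277), RR gives ψ = 0.455, H_out = 17.837 kJ/mol
  T = 349.1 K: K = (2.063, 0.241), RR gives ψ = 0.312, H_out = 11.667 kJ/mol
  T = 343.9 K: K = (1.898, 0.224), RR gives ψ = 0.220, H_out = 7.896 kJ/mol
  T = 341.2 K: K = (1.817, 0.216), RR gives ψ = 0.163, H_out = 5.625 kJ/mol
  T = 342.5 K: K = (1.856, 0.220), RR gives ψ = 0.191, H_out = 6.751 kJ/mol
Linear interpolation between T = 342.5 (H_out = 6.751) and T = 343.9 (H_out = 7.896) on hF = 7.512 gives T ≈ 343.4 K, at which ψ = 0.21.

T = 343.4 K, V/F = 0.21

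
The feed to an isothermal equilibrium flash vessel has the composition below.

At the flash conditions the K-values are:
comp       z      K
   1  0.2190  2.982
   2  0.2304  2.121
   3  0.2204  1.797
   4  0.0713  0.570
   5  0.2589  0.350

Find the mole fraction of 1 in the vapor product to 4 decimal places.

Iterate (Newton) starting at V/F = 0.5:
  V/F = 0.5000: g = 0.22076, g' = -0.6690 → V/F = 0.8300
  V/F = 0.8300: g = -0.00949, g' = -0.7991 → V/F = 0.8181
  V/F = 0.8181: g = -0.00008, g' = -0.7856 → V/F = 0.8180
Converged at V/F = 0.8180.
Compositions from xᵢ = zᵢ/(1+V/F(Kᵢ−1)), yᵢ = Kᵢxᵢ:
  1: x = 0.0835, y = 0.2491
  2: x = 0.1202, y = 0.2549
  3: x = 0.1334, y = 0.2398
  4: x = 0.1100, y = 0.0627
  5: x = 0.5529, y = 0.1935

y_1 = 0.2491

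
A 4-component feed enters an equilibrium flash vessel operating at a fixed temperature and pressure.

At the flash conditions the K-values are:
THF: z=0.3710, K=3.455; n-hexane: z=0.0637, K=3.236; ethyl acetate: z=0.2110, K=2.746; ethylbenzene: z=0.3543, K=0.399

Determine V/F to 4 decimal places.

Iterate (Newton) starting at V/F = 0.44:
  V/F = 0.4400: g = 0.42850, g' = -1.0399 → V/F = 0.8521
  V/F = 0.8521: g = 0.05529, g' = -0.9132 → V/F = 0.9126
  V/F = 0.9126: g = -0.00162, g' = -0.9707 → V/F = 0.9109
Converged at V/F = 0.9109.

V/F = 0.9109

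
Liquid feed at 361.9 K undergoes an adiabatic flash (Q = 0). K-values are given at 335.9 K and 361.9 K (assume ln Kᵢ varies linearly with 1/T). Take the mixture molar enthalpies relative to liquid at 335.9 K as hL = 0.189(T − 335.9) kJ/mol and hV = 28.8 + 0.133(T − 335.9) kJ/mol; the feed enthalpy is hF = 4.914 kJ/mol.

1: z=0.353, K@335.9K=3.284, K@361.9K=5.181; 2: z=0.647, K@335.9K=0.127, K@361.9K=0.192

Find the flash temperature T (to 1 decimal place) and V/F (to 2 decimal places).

Adiabatic flash: solve Rachford–Rice at each trial T, then check hF = ψ·hV(T) + (1−ψ)·hL(T).
  T = 335.9 K: K = (3.284, 0.127), RR gives ψ = 0.121, H_out = 3.487 kJ/mol
  T = 361.9 K: K = (5.181, 0.192), RR gives ψ = 0.282, H_out = 12.629 kJ/mol
  T = 348.9 K: K = (4.160, 0.157), RR gives ψ = 0.214, H_out = 8.469 kJ/mol
  T = 342.4 K: K = (3.704, 0.142), RR gives ψ = 0.172, H_out = 6.120 kJ/mol
  T = 339.1 K: K = (3.487, 0.134), RR gives ψ = 0.147, H_out = 4.826 kJ/mol
  T = 340.8 K: K = (3.598, 0.138), RR gives ψ = 0.160, H_out = 5.502 kJ/mol
Linear interpolation between T = 339.1 (H_out = 4.826) and T = 340.8 (H_out = 5.502) on hF = 4.914 gives T ≈ 339.3 K, at which ψ = 0.15.

T = 339.3 K, V/F = 0.15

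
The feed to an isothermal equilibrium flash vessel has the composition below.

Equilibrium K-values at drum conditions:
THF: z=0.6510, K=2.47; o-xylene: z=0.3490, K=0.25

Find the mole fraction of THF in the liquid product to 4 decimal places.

Rachford–Rice: g(ψ) = Σ zᵢ(Kᵢ−1)/(1+ψ(Kᵢ−1)) = 0.
g(0) = ΣzᵢKᵢ − 1 = 0.6952 and g(1) = 1 − Σzᵢ/Kᵢ = -0.6596, so a root lies in (0, 1).
Iterate (Newton) starting at ψ = 0.5:
  ψ = 0.5000: g = 0.13277, g' = -0.9699 → ψ = 0.6369
  ψ = 0.6369: g = -0.00687, g' = -1.0948 → ψ = 0.6306
Converged at ψ = 0.6306.
Compositions from xᵢ = zᵢ/(1+ψ(Kᵢ−1)), yᵢ = Kᵢxᵢ:
  THF: x = 0.3378, y = 0.8345
  o-xylene: x = 0.6622, y = 0.1655

x_THF = 0.3378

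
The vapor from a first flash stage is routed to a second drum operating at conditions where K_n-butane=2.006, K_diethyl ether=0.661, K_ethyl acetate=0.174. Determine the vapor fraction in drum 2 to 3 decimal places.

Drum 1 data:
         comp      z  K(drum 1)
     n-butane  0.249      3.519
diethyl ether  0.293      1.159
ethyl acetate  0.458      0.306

V/F (drum 2) = 0.421

Drum 1:
Material balance + equilibrium reduce to Σ zᵢ(Kᵢ−1)/(1+ψ₁(Kᵢ−1)) = 0.
g(0) = ΣzᵢKᵢ − 1 = 0.356 and g(1) = 1 − Σzᵢ/Kᵢ = -0.820, so a root lies in (0, 1).
Newton iteration, ψ₁⁰ = 0.5:
  ψ₁ = 0.500: g = -0.1660, g' = -0.833 → ψ₁ = 0.301
  ψ₁ = 0.301: g = -0.0004, g' = -0.871 → ψ₁ = 0.300
Converged at ψ₁ = 0.300.
Drum-1 compositions:
  n-butane: x = 0.142, y = 0.499
  diethyl ether: x = 0.280, y = 0.324
  ethyl acetate: x = 0.579, y = 0.177
Drum-2 feed = drum-1 vapor: z₂ = (0.4988, 0.3241, 0.1771).
Drum 2:
Newton iteration, ψ₂⁰ = 0.5:
  ψ₂ = 0.500: g = -0.0475, g' = -0.628 → ψ₂ = 0.424
  ψ₂ = 0.424: g = -0.0018, g' = -0.585 → ψ₂ = 0.421
Converged at ψ₂ = 0.421.
  n-butane: x = 0.350, y = 0.703
  diethyl ether: x = 0.378, y = 0.250
  ethyl acetate: x = 0.272, y = 0.047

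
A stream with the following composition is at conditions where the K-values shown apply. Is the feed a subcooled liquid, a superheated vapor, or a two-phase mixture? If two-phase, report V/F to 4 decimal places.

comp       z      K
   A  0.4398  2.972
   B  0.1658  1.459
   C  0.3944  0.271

ΣzᵢKᵢ = 1.6559; Σzᵢ/Kᵢ = 1.7170.
Both exceed 1, so a two-phase solution exists.
Newton–Raphson from ψ = 0.5:
  ψ = 0.5000: g = 0.04617, g' = -0.9757 → ψ = 0.5473
  ψ = 0.5473: g = -0.00047, g' = -0.9982 → ψ = 0.5468
Converged at ψ = 0.5468.

two-phase, V/F = 0.5468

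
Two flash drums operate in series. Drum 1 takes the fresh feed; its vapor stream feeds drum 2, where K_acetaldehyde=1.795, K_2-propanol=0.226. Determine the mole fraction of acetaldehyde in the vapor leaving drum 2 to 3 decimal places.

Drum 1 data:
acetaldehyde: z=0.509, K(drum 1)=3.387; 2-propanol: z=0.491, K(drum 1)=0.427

y_acetaldehyde (drum 2) = 0.885

Drum 1:
Let ψ₁ = V/F and solve Σ zᵢ(Kᵢ−1)/(1+ψ₁(Kᵢ−1)) = 0.
Feasibility: ΣzᵢKᵢ = 1.934, Σzᵢ/Kᵢ = 1.300 — both > 1, two phases present.
Newton iteration, ψ₁⁰ = 0.63:
  ψ₁ = 0.630: g = 0.0450, g' = -0.857 → ψ₁ = 0.682
  ψ₁ = 0.682: g = 0.0001, g' = -0.854 → ψ₁ = 0.683
Converged at ψ₁ = 0.683.
Drum-1 compositions:
  acetaldehyde: x = 0.194, y = 0.656
  2-propanol: x = 0.806, y = 0.344
Drum-2 feed = drum-1 vapor: z₂ = (0.6557, 0.3443).
Drum 2:
Rachford–Rice: g(ψ₂) = Σ zᵢ(Kᵢ−1)/(1+ψ₂(Kᵢ−1)) = 0.
Check two-phase: ΣzᵢKᵢ = 1.255 > 1 and Σzᵢ/Kᵢ = 1.889 > 1, so g(0) = 0.255 > 0 and g(1) = -0.889 < 0.
Binary case is linear: z₁(K₁−1)(1+ψ₂(K₂−1)) + z₂(K₂−1)(1+ψ₂(K₁−1)) = 0
⇒ ψ₂ = [z₁(K₁−1)+z₂(K₂−1)] / [−(K₁−1)(K₂−1)] = 0.2547/0.6153 = 0.414
  acetaldehyde: x = 0.493, y = 0.885
  2-propanol: x = 0.507, y = 0.115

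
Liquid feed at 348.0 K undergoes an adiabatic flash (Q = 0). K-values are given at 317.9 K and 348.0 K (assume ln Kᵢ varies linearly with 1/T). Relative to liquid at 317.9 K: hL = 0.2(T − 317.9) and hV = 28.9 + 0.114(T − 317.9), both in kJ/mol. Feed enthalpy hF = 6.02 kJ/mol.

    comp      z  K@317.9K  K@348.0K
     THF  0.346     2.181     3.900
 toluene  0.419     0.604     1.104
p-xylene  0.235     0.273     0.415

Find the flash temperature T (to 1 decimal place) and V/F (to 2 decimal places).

T = 320.4 K, V/F = 0.19

Adiabatic flash: solve Rachford–Rice at each trial T, then check hF = ψ·hV(T) + (1−ψ)·hL(T).
  T = 317.9 K: K = (2.181, 0.604, 0.273), RR gives ψ = 0.114, H_out = 3.299 kJ/mol
  T = 348.0 K: K = (3.900, 1.104, 0.415), RR gives ψ = 0.946, H_out = 30.906 kJ/mol
  T = 332.9 K: K = (2.952, 0.827, 0.340), RR gives ψ = 0.553, H_out = 18.275 kJ/mol
  T = 325.4 K: K = (2.546, 0.709, 0.305), RR gives ψ = 0.343, H_out = 11.190 kJ/mol
  T = 321.6 K: K = (2.356, 0.654, 0.289), RR gives ψ = 0.231, H_out = 7.340 kJ/mol
  T = 319.8 K: K = (2.270, 0.630, 0.281), RR gives ψ = 0.175, H_out = 5.419 kJ/mol
Linear interpolation between T = 319.8 (H_out = 5.419) and T = 321.6 (H_out = 7.340) on hF = 6.02 gives T ≈ 320.4 K, at which ψ = 0.19.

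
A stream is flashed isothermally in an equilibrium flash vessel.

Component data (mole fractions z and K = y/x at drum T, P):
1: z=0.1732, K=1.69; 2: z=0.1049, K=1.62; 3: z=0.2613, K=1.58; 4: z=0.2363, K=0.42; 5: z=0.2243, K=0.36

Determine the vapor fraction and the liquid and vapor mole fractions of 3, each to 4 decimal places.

ψ = 0.1456, x_3 = 0.2410, y_3 = 0.3807

Newton iteration, ψ⁰ = 0.44:
  ψ = 0.4400: g = -0.12032, g' = -0.4505 → ψ = 0.1729
  ψ = 0.1729: g = -0.01050, g' = -0.3857 → ψ = 0.1457
  ψ = 0.1457: g = -0.00003, g' = -0.3833 → ψ = 0.1456
Converged at ψ = 0.1456.
Compositions from xᵢ = zᵢ/(1+ψ(Kᵢ−1)), yᵢ = Kᵢxᵢ:
  1: x = 0.1574, y = 0.2660
  2: x = 0.0962, y = 0.1559
  3: x = 0.2410, y = 0.3807
  4: x = 0.2581, y = 0.1084
  5: x = 0.2474, y = 0.0890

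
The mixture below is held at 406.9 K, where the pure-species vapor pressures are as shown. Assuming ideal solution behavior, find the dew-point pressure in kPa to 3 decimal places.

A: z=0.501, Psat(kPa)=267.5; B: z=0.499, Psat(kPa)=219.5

At the dew point ψ → 1, so Σzᵢ/Kᵢ = 1 with Kᵢ = Pᵢˢᵃᵗ/P ⇒ 1/P = Σzᵢ/Pᵢˢᵃᵗ.
1/P = 0.501/267.5 + 0.499/219.5 = 0.004146 ⇒ P = 241.182 kPa

Pdew = 241.182 kPa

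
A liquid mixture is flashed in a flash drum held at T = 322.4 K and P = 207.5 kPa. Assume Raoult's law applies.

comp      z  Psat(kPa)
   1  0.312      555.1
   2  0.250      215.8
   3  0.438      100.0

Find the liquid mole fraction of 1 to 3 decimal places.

x_1 = 0.174

Raoult's law: Kᵢ = Pᵢˢᵃᵗ/P = Pᵢˢᵃᵗ/207.5.
  K_1 = 555.1/207.5 = 2.67518, K_2 = 215.8/207.5 = 1.04000, K_3 = 100.0/207.5 = 0.48193
Material balance + equilibrium reduce to Σ zᵢ(Kᵢ−1)/(1+ψ(Kᵢ−1)) = 0.
Feasibility: ΣzᵢKᵢ = 1.306, Σzᵢ/Kᵢ = 1.266 — both > 1, two phases present.
Iterate (Newton) starting at ψ = 0.58:
  ψ = 0.580: g = -0.0495, g' = -0.466 → ψ = 0.474
  ψ = 0.474: g = 0.0005, g' = -0.479 → ψ = 0.475
Converged at ψ = 0.475.
Compositions from xᵢ = zᵢ/(1+ψ(Kᵢ−1)), yᵢ = Kᵢxᵢ:
  1: x = 0.174, y = 0.465
  2: x = 0.245, y = 0.255
  3: x = 0.581, y = 0.280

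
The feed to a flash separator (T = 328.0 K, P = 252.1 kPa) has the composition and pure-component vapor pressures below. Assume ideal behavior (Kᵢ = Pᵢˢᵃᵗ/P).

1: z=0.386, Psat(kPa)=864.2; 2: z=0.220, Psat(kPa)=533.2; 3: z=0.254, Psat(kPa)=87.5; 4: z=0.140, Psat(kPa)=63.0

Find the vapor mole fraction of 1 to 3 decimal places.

Raoult's law: Kᵢ = Pᵢˢᵃᵗ/P = Pᵢˢᵃᵗ/252.1.
  K_1 = 864.2/252.1 = 3.42800, K_2 = 533.2/252.1 = 2.11503, K_3 = 87.5/252.1 = 0.34708, K_4 = 63.0/252.1 = 0.24990
Let ψ = V/F and solve Σ zᵢ(Kᵢ−1)/(1+ψ(Kᵢ−1)) = 0.
Feasibility: ΣzᵢKᵢ = 1.912, Σzᵢ/Kᵢ = 1.509 — both > 1, two phases present.
Newton–Raphson from ψ = 0.5:
  ψ = 0.500: g = 0.1666, g' = -1.017 → ψ = 0.664
  ψ = 0.664: g = -0.0019, g' = -1.074 → ψ = 0.662
Converged at ψ = 0.662.
Compositions from xᵢ = zᵢ/(1+ψ(Kᵢ−1)), yᵢ = Kᵢxᵢ:
  1: x = 0.148, y = 0.508
  2: x = 0.127, y = 0.268
  3: x = 0.447, y = 0.155
  4: x = 0.278, y = 0.069

y_1 = 0.508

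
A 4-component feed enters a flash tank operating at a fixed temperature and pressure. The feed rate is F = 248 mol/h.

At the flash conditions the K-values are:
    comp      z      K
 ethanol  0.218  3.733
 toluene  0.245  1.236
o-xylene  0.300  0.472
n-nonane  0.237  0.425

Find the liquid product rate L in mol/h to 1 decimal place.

Material balance + equilibrium reduce to Σ zᵢ(Kᵢ−1)/(1+V/F(Kᵢ−1)) = 0.
Check two-phase: ΣzᵢKᵢ = 1.359 > 1 and Σzᵢ/Kᵢ = 1.450 > 1, so g(0) = 0.359 > 0 and g(1) = -0.450 < 0.
Newton–Raphson from V/F = 0.7:
  V/F = 0.700: g = -0.2252, g' = -0.632 → V/F = 0.344
  V/F = 0.344: g = -0.0026, g' = -0.691 → V/F = 0.340
Converged at V/F = 0.340.
Then V = V/F·F = 0.3399·248 = 84.3 mol/h and L = F − V = 163.7 mol/h.

L = 163.7 mol/h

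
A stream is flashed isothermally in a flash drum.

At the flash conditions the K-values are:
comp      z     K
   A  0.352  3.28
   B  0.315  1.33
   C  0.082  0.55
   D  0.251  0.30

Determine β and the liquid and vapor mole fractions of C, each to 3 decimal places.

Newton iteration, β⁰ = 0.63:
  β = 0.630: g = 0.0497, g' = -0.758 → β = 0.696
  β = 0.696: g = -0.0012, g' = -0.799 → β = 0.694
Converged at β = 0.694.
Compositions from xᵢ = zᵢ/(1+β(Kᵢ−1)), yᵢ = Kᵢxᵢ:
  A: x = 0.136, y = 0.447
  B: x = 0.256, y = 0.341
  C: x = 0.119, y = 0.066
  D: x = 0.488, y = 0.146

β = 0.694, x_C = 0.119, y_C = 0.066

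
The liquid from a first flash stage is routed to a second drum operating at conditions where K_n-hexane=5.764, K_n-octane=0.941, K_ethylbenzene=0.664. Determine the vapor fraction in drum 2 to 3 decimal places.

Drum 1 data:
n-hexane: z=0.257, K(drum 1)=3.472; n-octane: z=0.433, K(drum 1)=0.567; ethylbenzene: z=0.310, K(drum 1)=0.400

Drum 1:
Rachford–Rice: g(ψ₁) = Σ zᵢ(Kᵢ−1)/(1+ψ₁(Kᵢ−1)) = 0.
Feasibility: ΣzᵢKᵢ = 1.262, Σzᵢ/Kᵢ = 1.613 — both > 1, two phases present.
Newton–Raphson from ψ₁ = 0.5:
  ψ₁ = 0.500: g = -0.2209, g' = -0.674 → ψ₁ = 0.172
  ψ₁ = 0.172: g = 0.0355, g' = -1.006 → ψ₁ = 0.208
  ψ₁ = 0.208: g = 0.0014, g' = -0.930 → ψ₁ = 0.209
Converged at ψ₁ = 0.209.
Drum-1 compositions:
  n-hexane: x = 0.169, y = 0.588
  n-octane: x = 0.476, y = 0.270
  ethylbenzene: x = 0.354, y = 0.142
Drum-2 feed = drum-1 liquid: z₂ = (0.1694, 0.4761, 0.3545).
Drum 2:
Rachford–Rice: g(ψ₂) = Σ zᵢ(Kᵢ−1)/(1+ψ₂(Kᵢ−1)) = 0.
Check two-phase: ΣzᵢKᵢ = 1.660 > 1 and Σzᵢ/Kᵢ = 1.069 > 1, so g(0) = 0.660 > 0 and g(1) = -0.069 < 0.
Newton–Raphson from ψ₂ = 0.46:
  ψ₂ = 0.460: g = 0.0832, g' = -0.435 → ψ₂ = 0.651
  ψ₂ = 0.651: g = 0.0151, g' = -0.296 → ψ₂ = 0.702
  ψ₂ = 0.702: g = 0.0006, g' = -0.274 → ψ₂ = 0.704
Converged at ψ₂ = 0.704.
  n-hexane: x = 0.039, y = 0.224
  n-octane: x = 0.497, y = 0.467
  ethylbenzene: x = 0.464, y = 0.308

V/F (drum 2) = 0.704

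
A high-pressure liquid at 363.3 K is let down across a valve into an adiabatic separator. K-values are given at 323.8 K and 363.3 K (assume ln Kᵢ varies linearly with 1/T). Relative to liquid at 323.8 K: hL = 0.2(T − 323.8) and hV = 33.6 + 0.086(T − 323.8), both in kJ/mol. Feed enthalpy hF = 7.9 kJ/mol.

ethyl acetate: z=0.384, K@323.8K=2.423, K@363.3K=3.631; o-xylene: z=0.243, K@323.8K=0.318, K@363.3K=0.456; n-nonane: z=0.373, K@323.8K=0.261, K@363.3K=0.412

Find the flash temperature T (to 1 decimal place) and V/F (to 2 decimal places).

T = 332.4 K, V/F = 0.19

Adiabatic flash: solve Rachford–Rice at each trial T, then check hF = ψ·hV(T) + (1−ψ)·hL(T).
  T = 323.8 K: K = (2.423, 0.318, 0.261), RR gives ψ = 0.103, H_out = 3.460 kJ/mol
  T = 363.3 K: K = (3.631, 0.456, 0.412), RR gives ψ = 0.438, H_out = 20.658 kJ/mol
  T = 343.6 K: K = (3.002, 0.385, 0.332), RR gives ψ = 0.286, H_out = 12.918 kJ/mol
  T = 333.7 K: K = (2.706, 0.351, 0.296), RR gives ψ = 0.201, H_out = 8.516 kJ/mol
  T = 328.8 K: K = (2.564, 0.334, 0.278), RR gives ψ = 0.155, H_out = 6.117 kJ/mol
  T = 331.2 K: K = (2.633, 0.342, 0.287), RR gives ψ = 0.178, H_out = 7.314 kJ/mol
  T = 332.4 K: K = (2.668, 0.346, 0.291), RR gives ψ = 0.189, H_out = 7.897 kJ/mol
Linear interpolation between T = 332.4 (H_out = 7.897) and T = 333.7 (H_out = 8.516) on hF = 7.9 gives T ≈ 332.4 K, at which ψ = 0.19.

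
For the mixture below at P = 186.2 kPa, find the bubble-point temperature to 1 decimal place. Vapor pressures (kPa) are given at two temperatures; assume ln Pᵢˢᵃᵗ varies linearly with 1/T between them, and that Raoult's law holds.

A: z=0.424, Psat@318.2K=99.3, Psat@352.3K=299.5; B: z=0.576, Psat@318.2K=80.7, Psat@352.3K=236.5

T = 340.7 K

Bubble-point temperature: ΣzᵢPᵢˢᵃᵗ(T) = P. Interpolate ln Pᵢˢᵃᵗ = aᵢ + bᵢ/T.
  T = 318.2 K: ΣzᵢPᵢˢᵃᵗ = 88.59 kPa
  T = 352.3 K: ΣzᵢPᵢˢᵃᵗ = 263.21 kPa
  T = 335.2 K: ΣzᵢPᵢˢᵃᵗ = 156.73 kPa
  T = 343.8 K: ΣzᵢPᵢˢᵃᵗ = 204.73 kPa
  T = 339.5 K: ΣzᵢPᵢˢᵃᵗ = 179.44 kPa
  T = 341.6 K: ΣzᵢPᵢˢᵃᵗ = 191.45 kPa
Interpolating between 339.5 K and 341.6 K gives T ≈ 340.7 K.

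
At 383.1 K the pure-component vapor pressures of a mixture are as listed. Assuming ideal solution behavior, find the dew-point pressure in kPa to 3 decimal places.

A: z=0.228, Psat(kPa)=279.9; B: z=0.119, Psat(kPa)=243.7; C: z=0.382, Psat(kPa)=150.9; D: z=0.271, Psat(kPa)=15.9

At the dew point ψ → 1, so Σzᵢ/Kᵢ = 1 with Kᵢ = Pᵢˢᵃᵗ/P ⇒ 1/P = Σzᵢ/Pᵢˢᵃᵗ.
1/P = 0.228/279.9 + 0.119/243.7 + 0.382/150.9 + 0.271/15.9 = 0.020878 ⇒ P = 47.896 kPa

Pdew = 47.896 kPa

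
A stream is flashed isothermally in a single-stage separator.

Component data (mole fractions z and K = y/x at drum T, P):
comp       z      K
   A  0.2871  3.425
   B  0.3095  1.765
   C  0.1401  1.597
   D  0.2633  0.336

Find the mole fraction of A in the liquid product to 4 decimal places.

x_A = 0.0918

Rachford–Rice: g(V/F) = Σ zᵢ(Kᵢ−1)/(1+V/F(Kᵢ−1)) = 0.
Feasibility: ΣzᵢKᵢ = 1.8418, Σzᵢ/Kᵢ = 1.1305 — both > 1, two phases present.
Iterate (Newton) starting at V/F = 0.62:
  V/F = 0.6200: g = 0.20257, g' = -0.7147 → V/F = 0.9034
  V/F = 0.9034: g = -0.02441, g' = -0.9753 → V/F = 0.8784
  V/F = 0.8784: g = -0.00062, g' = -0.9270 → V/F = 0.8777
Converged at V/F = 0.8777.
Compositions from xᵢ = zᵢ/(1+V/F(Kᵢ−1)), yᵢ = Kᵢxᵢ:
  A: x = 0.0918, y = 0.3143
  B: x = 0.1852, y = 0.3268
  C: x = 0.0919, y = 0.1468
  D: x = 0.6311, y = 0.2121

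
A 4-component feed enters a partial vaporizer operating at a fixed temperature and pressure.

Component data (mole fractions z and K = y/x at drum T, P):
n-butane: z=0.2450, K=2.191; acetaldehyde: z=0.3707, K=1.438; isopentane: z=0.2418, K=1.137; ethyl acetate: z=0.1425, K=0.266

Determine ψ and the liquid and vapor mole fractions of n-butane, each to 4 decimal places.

ψ = 0.8715, x_n-butane = 0.1202, y_n-butane = 0.2634

Material balance + equilibrium reduce to Σ zᵢ(Kᵢ−1)/(1+ψ(Kᵢ−1)) = 0.
Feasibility: ΣzᵢKᵢ = 1.3827, Σzᵢ/Kᵢ = 1.1180 — both > 1, two phases present.
Newton iteration, ψ⁰ = 0.57:
  ψ = 0.5700: g = 0.15463, g' = -0.3997 → ψ = 0.9569
  ψ = 0.9569: g = -0.07131, g' = -0.9813 → ψ = 0.8842
  ψ = 0.8842: g = -0.00928, g' = -0.7462 → ψ = 0.8718
  ψ = 0.8718: g = -0.00019, g' = -0.7165 → ψ = 0.8715
Converged at ψ = 0.8715.
Compositions from xᵢ = zᵢ/(1+ψ(Kᵢ−1)), yᵢ = Kᵢxᵢ:
  n-butane: x = 0.1202, y = 0.2634
  acetaldehyde: x = 0.2683, y = 0.3858
  isopentane: x = 0.2160, y = 0.2456
  ethyl acetate: x = 0.3955, y = 0.1052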